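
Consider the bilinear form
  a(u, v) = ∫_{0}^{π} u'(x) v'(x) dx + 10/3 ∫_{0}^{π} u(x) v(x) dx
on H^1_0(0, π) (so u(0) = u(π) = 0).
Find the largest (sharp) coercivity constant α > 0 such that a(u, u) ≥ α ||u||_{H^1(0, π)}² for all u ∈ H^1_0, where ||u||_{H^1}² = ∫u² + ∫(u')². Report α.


α = 1

Coercivity of a(·,·) on H^1_0(0, π) means a(u, u) ≥ α ||u||_{H^1}² for every u ∈ H^1_0.
The interval has length L = π, and Poincaré/coercivity depend only on L. Here a(u, u) = ∫(u')² + (10/3)·∫u².
Here c = 10/3 ≥ 1, so a(u,u) = ∫(u')² + c∫u² ≥ ∫(u')² + ∫u² = ||u||_{H^1}², i.e. α = 1 works. No larger α is possible: a(u,u) ≥ α||u||_{H^1}² means (1−α)∫(u')² ≥ (α−c)∫u², and for the modes u_n = sin(nπ(x−x₀)/L) (x₀ the left endpoint) one has ∫u_n²/∫(u_n')² = (L/(nπ))² → 0, so a(u_n,u_n)/||u_n||_{H^1}² → 1. Hence the optimal constant is α = 1.
Therefore α = 1.


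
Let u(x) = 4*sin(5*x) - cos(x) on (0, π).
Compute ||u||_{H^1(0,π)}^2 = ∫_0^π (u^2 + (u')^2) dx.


||u||_{H^1(0,π)}^2 = 209*π

u'(x) = sin(x) + 20*cos(5*x).
Expand u² and (u')² and integrate term by term on (0, π), using: for integers n ≥ 1, ∫_0^π sin²(nx) dx = ∫_0^π cos²(nx) dx = π/2; for n ≠ n', ∫_0^π sin(nx)sin(n'x) dx = ∫_0^π cos(nx)cos(n'x) dx = 0; and by product-to-sum, ∫_0^π sin(nx)cos(n'x) dx = ½∫_0^π [sin((n+n')x) + sin((n−n')x)] dx, which is 0 when n+n' is even and 2n/(n²−n'²) when n+n' is odd (it need not vanish on (0, π)).
  u² squared terms: (-1)²·∫cos(x)² dx = 1·π/2 = π/2;  (4)²·∫sin(5x)² dx = 16·π/2 = 8*π.
  u² cross terms: 2·(-1)·(4)·∫cos(x)·sin(5x) dx = -8·(0) = 0.
  So ∫_0^π u² dx = π/2 + 8*π + 0 = 17*π/2.
  (u')² squared terms: (20)²·∫cos(5x)² dx = 400·π/2 = 200*π;  (1)²·∫sin(x)² dx = 1·π/2 = π/2.
  (u')² cross terms: 2·(20)·(1)·∫cos(5x)·sin(x) dx = 40·(0) = 0.
  So ∫_0^π (u')² dx = 200*π + π/2 + 0 = 401*π/2.
||u||_{H^1}^2 = (17*π/2) + (401*π/2) = 209*π.


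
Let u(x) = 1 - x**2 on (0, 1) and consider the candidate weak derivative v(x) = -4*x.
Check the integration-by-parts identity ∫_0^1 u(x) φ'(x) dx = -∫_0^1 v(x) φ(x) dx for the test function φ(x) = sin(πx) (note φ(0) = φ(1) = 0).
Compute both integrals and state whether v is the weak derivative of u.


LHS = 2/π, RHS = 4/π. No, v is not the weak derivative of u.

u(x) = 1 - x**2, classical derivative u'(x) = -2*x.
φ(x) = sin(πx), so φ'(x) = π*cos(π*x).
Note φ(0) = φ(1) = 0, so the boundary term u·φ vanishes.
LHS = ∫_0^1 u(x) φ'(x) dx = ∫_0^1 (-π*x^2*cos(π*x) + π*cos(π*x)) dx. Term by term:
  ∫_0^1 π*cos(π*x) dx = 0;  ∫_0^1 -π*x^2*cos(π*x) dx = 2/π.
Sum: 0 + 2/π = 2/π.
So LHS = 2/π.
∫_0^1 v(x) φ(x) dx = ∫_0^1 (-4*x*sin(π*x)) dx. Term by term:
  ∫_0^1 -4*x*sin(π*x) dx = -4/π.
So RHS = -∫_0^1 v(x) φ(x) dx = 4/π.
LHS − RHS = -2/π ≠ 0, so the identity fails.
(For a valid weak derivative the identity must hold for EVERY test function, in particular this one. The failure shows v is NOT the weak derivative of u.)
Correct weak derivative would be u'(x) = -2*x.


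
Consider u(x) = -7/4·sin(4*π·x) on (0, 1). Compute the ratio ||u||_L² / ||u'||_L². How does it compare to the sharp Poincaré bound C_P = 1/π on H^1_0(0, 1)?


||u||_L² / ||u'||_L² = 1/(4*π) < C_P = 1/π.

u(x) = -7/4·sin(4*π·x), so u'(x) = -7*π*cos(4*π*x).
Writing u(x) = A·sin(kπx/L) with A = -7/4 and k = 4, use ∫_0^L sin²(kπx/L) dx = L/2 and ∫_0^L cos²(kπx/L) dx = L/2.
u² = 49/16·sin²(4*π·x) and (u')² = 49*π^2·cos²(4*π·x), and each of sin², cos² integrates to L/2 = 1/2 over (0, 1).
∫_0^1 u² dx = 49/32, so ||u||_L² = 7*sqrt(2)/8.
∫_0^1 (u')² dx = 49*π^2/2, so ||u'||_L² = 7*sqrt(2)*π/2.
Ratio ||u||_L² / ||u'||_L² = 1/(4*π).
Sharp Poincaré constant on H^1_0(0, 1) is C_P = L/π = 1/π, achieved by sin(π·x).
This is the k = 4 harmonic; the ratio L/(kπ) is strictly less than C_P = L/π, consistent with the sharp inequality ||u||_L² ≤ C_P ||u'||_L².


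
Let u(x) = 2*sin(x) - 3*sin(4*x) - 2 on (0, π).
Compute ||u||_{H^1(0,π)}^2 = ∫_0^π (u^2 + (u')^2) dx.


||u||_{H^1(0,π)}^2 = -16 + 169*π/2

u'(x) = 2*cos(x) - 12*cos(4*x).
Expand u² and (u')² and integrate term by term on (0, π), using: for integers n ≥ 1, ∫_0^π sin²(nx) dx = ∫_0^π cos²(nx) dx = π/2; for n ≠ n', ∫_0^π sin(nx)sin(n'x) dx = ∫_0^π cos(nx)cos(n'x) dx = 0; and by product-to-sum, ∫_0^π sin(nx)cos(n'x) dx = ½∫_0^π [sin((n+n')x) + sin((n−n')x)] dx, which is 0 when n+n' is even and 2n/(n²−n'²) when n+n' is odd (it need not vanish on (0, π)). For the constant mode: ∫_0^π 1 dx = π, ∫_0^π cos(nx) dx = 0, ∫_0^π sin(nx) dx = (1−(−1)^n)/n.
  u² squared terms: (-2)²·∫1 dx = 4·π = 4*π;  (-3)²·∫sin(4x)² dx = 9·π/2 = 9*π/2;  (2)²·∫sin(x)² dx = 4·π/2 = 2*π.
  u² cross terms: 2·(-2)·(-3)·∫1·sin(4x) dx = 12·(0) = 0;  2·(-2)·(2)·∫1·sin(x) dx = -8·(2) = -16;  2·(-3)·(2)·∫sin(4x)·sin(x) dx = -12·(0) = 0.
  So ∫_0^π u² dx = 4*π + 9*π/2 + 2*π + 0 − 16 + 0 = -16 + 21*π/2.
  (u')² squared terms: (-12)²·∫cos(4x)² dx = 144·π/2 = 72*π;  (2)²·∫cos(x)² dx = 4·π/2 = 2*π.
  (u')² cross terms: 2·(-12)·(2)·∫cos(4x)·cos(x) dx = -48·(0) = 0.
  So ∫_0^π (u')² dx = 72*π + 2*π + 0 = 74*π.
||u||_{H^1}^2 = (-16 + 21*π/2) + (74*π) = -16 + 169*π/2.


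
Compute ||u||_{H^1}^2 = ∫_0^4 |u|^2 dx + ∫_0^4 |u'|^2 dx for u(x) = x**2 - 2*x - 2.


||u||_{H^1}^2 = 992/15

The H^1 norm (squared) on an interval (0, L) is
  ||u||_{H^1}^2 = ∫_0^L u(x)^2 dx + ∫_0^L u'(x)^2 dx.
Compute u'(x) = 2*x - 2.
Then u(x)^2 = x**4 - 4*x**3 + 8*x + 4 and u'(x)^2 = 4*x**2 - 8*x + 4.
Integrate each monomial from 0 to 4 using ∫_0^4 c·x^n dx = c·4^(n+1)/(n+1):
  ∫_0^4 u(x)^2 dx = ∫_0^4 (x^4 - 4*x^3 + 8*x + 4) dx. Term by term:
    ∫_0^4 x^4 dx = 1024/5;  ∫_0^4 -4*x^3 dx = -256;  ∫_0^4 8*x dx = 64;
    ∫_0^4 4 dx = 16.
  Sum: 1024/5 − 256 + 64 + 16 = 144/5.
  ∫_0^4 u'(x)^2 dx = ∫_0^4 (4*x^2 - 8*x + 4) dx. Term by term:
    ∫_0^4 4*x^2 dx = 256/3;  ∫_0^4 -8*x dx = -64;  ∫_0^4 4 dx = 16.
  Sum: 256/3 − 64 + 16 = 112/3.
Adding: ||u||_{H^1}^2 = 144/5 + 112/3 = 992/15.


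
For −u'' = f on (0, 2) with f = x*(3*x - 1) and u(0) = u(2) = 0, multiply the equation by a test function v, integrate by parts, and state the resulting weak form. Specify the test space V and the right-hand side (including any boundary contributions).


V = H^1_0(0, 2) (so v(0) = v(2) = 0); weak form: ∫_0^2 u'v' dx = ∫_0^2 (x*(3*x - 1)) v dx for all v ∈ V.

Multiply both sides by a test function v and integrate from 0 to 2:
  ∫_0^2 −u''(x) v(x) dx = ∫_0^2 f(x) v(x) dx.
Integrate the LHS by parts once:
  ∫_0^2 −u'' v dx = −[u'(x) v(x)]_0^2 + ∫_0^2 u'(x) v'(x) dx.
Thus ∫_0^2 u'(x) v'(x) dx = ∫_0^2 f(x) v(x) dx + [u'(x) v(x)]_0^2.
Choose V so that boundary terms are either known or forced to vanish.
u is Dirichlet: u(0) = u(2) = 0. Let V = H^1_0(0, 2); then v(0) = v(2) = 0, and [u' v]_0^2 = 0.
Weak formulation: find u (satisfying any essential BC) such that ∫_0^2 u'(x) v'(x) dx = ∫_0^2 f v dx for all v ∈ V.
Substituting f(x) = x*(3*x - 1), the right-hand side is ∫_0^2 (x*(3*x - 1)) v dx.


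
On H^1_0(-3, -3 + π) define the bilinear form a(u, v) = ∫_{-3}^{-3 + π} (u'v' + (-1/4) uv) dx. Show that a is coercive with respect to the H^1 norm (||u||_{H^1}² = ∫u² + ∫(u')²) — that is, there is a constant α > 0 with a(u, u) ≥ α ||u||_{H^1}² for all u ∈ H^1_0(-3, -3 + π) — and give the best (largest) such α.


α = 3/8

Coercivity of a(·,·) on H^1_0(-3, -3 + π) means a(u, u) ≥ α ||u||_{H^1}² for every u ∈ H^1_0.
The interval has length L = π, and Poincaré/coercivity depend only on L. Here a(u, u) = ∫(u')² + (-1/4)·∫u².
Here c = -1/4 < 0 with |c| < (π/L)² = 1, so coercivity still holds. The condition a(u,u) ≥ α||u||_{H^1}² reads (1−α)∫(u')² ≥ (α−c)∫u². Any admissible α is ≤ 1 (rapidly oscillating u have ∫u²/∫(u')² → 0), and α = 1 would force 0 ≥ (1−c)∫u², impossible since c < 1; so 1−α > 0. By the sharp Poincaré inequality on H^1_0 of an interval of length L, ∫(u')² ≥ (π/L)²∫u² with equality for the first sine mode sin(π(x−x₀)/L) (x₀ the left endpoint), so the inequality holds for all u iff (1−α)(π/L)² ≥ α − c, i.e. α ≤ ((π/L)² + c)/((π/L)² + 1) = (1 + c(L/π)²)/(1 + (L/π)²). (Direct route, valid since c ≤ 0: Poincaré gives c∫u² ≥ c(L/π)²∫(u')², so a(u,u) ≥ (1 + c(L/π)²)∫(u')², while ||u||_{H^1}² ≤ (1 + (L/π)²)∫(u')²; dividing yields the same α.) With (π/L)² = 1 and c = -1/4, the largest admissible constant is α = ((π/L)² + c)/((π/L)² + 1).
Simplifying, α = 3/8.


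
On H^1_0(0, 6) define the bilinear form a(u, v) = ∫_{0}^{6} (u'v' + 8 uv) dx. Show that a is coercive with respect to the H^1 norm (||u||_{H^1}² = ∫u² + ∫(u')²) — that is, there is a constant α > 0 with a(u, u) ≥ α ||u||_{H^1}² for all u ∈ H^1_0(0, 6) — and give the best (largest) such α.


α = 1

Coercivity of a(·,·) on H^1_0(0, 6) means a(u, u) ≥ α ||u||_{H^1}² for every u ∈ H^1_0.
The interval has length L = 6, and Poincaré/coercivity depend only on L. Here a(u, u) = ∫(u')² + (8)·∫u².
Here c = 8 ≥ 1, so a(u,u) = ∫(u')² + c∫u² ≥ ∫(u')² + ∫u² = ||u||_{H^1}², i.e. α = 1 works. No larger α is possible: a(u,u) ≥ α||u||_{H^1}² means (1−α)∫(u')² ≥ (α−c)∫u², and for the modes u_n = sin(nπ(x−x₀)/L) (x₀ the left endpoint) one has ∫u_n²/∫(u_n')² = (L/(nπ))² → 0, so a(u_n,u_n)/||u_n||_{H^1}² → 1. Hence the optimal constant is α = 1.
Therefore α = 1.


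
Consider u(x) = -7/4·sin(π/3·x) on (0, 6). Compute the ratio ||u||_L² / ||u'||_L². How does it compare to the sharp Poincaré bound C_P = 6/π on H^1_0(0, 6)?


||u||_L² / ||u'||_L² = 3/π < C_P = 6/π.

u(x) = -7/4·sin(π/3·x), so u'(x) = -7*π*cos(π*x/3)/12.
Writing u(x) = A·sin(kπx/L) with A = -7/4 and k = 2, use ∫_0^L sin²(kπx/L) dx = L/2 and ∫_0^L cos²(kπx/L) dx = L/2.
u² = 49/16·sin²(π/3·x) and (u')² = 49*π^2/144·cos²(π/3·x), and each of sin², cos² integrates to L/2 = 3 over (0, 6).
∫_0^6 u² dx = 147/16, so ||u||_L² = 7*sqrt(3)/4.
∫_0^6 (u')² dx = 49*π^2/48, so ||u'||_L² = 7*sqrt(3)*π/12.
Ratio ||u||_L² / ||u'||_L² = 3/π.
Sharp Poincaré constant on H^1_0(0, 6) is C_P = L/π = 6/π, achieved by sin(π/6·x).
This is the k = 2 harmonic; the ratio L/(kπ) is strictly less than C_P = L/π, consistent with the sharp inequality ||u||_L² ≤ C_P ||u'||_L².


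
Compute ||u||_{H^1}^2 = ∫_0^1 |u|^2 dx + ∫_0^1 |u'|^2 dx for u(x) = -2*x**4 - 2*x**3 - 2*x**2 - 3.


||u||_{H^1}^2 = 27143/315

The H^1 norm (squared) on an interval (0, L) is
  ||u||_{H^1}^2 = ∫_0^L u(x)^2 dx + ∫_0^L u'(x)^2 dx.
Compute u'(x) = -8*x**3 - 6*x**2 - 4*x.
Then u(x)^2 = 4*x**8 + 8*x**7 + 12*x**6 + 8*x**5 + 16*x**4 + 12*x**3 + 12*x**2 + 9 and u'(x)^2 = 64*x**6 + 96*x**5 + 100*x**4 + 48*x**3 + 16*x**2.
Integrate each monomial from 0 to 1 using ∫_0^1 c·x^n dx = c·1^(n+1)/(n+1):
  ∫_0^1 u(x)^2 dx = ∫_0^1 (4*x^8 + 8*x^7 + 12*x^6 + 8*x^5 + 16*x^4 + 12*x^3 + 12*x^2 + 9) dx. Term by term:
    ∫_0^1 4*x^8 dx = 4/9;  ∫_0^1 8*x^7 dx = 1;  ∫_0^1 12*x^6 dx = 12/7;
    ∫_0^1 8*x^5 dx = 4/3;  ∫_0^1 16*x^4 dx = 16/5;  ∫_0^1 12*x^3 dx = 3;
    ∫_0^1 12*x^2 dx = 4;  ∫_0^1 9 dx = 9.
  Sum: 4/9 + 1 + 12/7 + 4/3 + 16/5 + 3 + 4 + 9 = 7463/315.
  ∫_0^1 u'(x)^2 dx = ∫_0^1 (64*x^6 + 96*x^5 + 100*x^4 + 48*x^3 + 16*x^2) dx. Term by term:
    ∫_0^1 64*x^6 dx = 64/7;  ∫_0^1 96*x^5 dx = 16;  ∫_0^1 100*x^4 dx = 20;
    ∫_0^1 48*x^3 dx = 12;  ∫_0^1 16*x^2 dx = 16/3.
  Sum: 64/7 + 16 + 20 + 12 + 16/3 = 1312/21.
Adding: ||u||_{H^1}^2 = 7463/315 + 1312/21 = 27143/315.


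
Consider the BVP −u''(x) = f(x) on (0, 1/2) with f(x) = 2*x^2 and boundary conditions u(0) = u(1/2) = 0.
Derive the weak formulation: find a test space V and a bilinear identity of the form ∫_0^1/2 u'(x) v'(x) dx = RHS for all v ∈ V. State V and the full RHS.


V = H^1_0(0, 1/2) (so v(0) = v(1/2) = 0); weak form: ∫_0^1/2 u'v' dx = ∫_0^1/2 (2*x^2) v dx for all v ∈ V.

Multiply both sides by a test function v and integrate from 0 to 1/2:
  ∫_0^1/2 −u''(x) v(x) dx = ∫_0^1/2 f(x) v(x) dx.
Integrate the LHS by parts once:
  ∫_0^1/2 −u'' v dx = −[u'(x) v(x)]_0^1/2 + ∫_0^1/2 u'(x) v'(x) dx.
Thus ∫_0^1/2 u'(x) v'(x) dx = ∫_0^1/2 f(x) v(x) dx + [u'(x) v(x)]_0^1/2.
Choose V so that boundary terms are either known or forced to vanish.
u is Dirichlet: u(0) = u(1/2) = 0. Let V = H^1_0(0, 1/2); then v(0) = v(1/2) = 0, and [u' v]_0^1/2 = 0.
Weak formulation: find u (satisfying any essential BC) such that ∫_0^1/2 u'(x) v'(x) dx = ∫_0^1/2 f v dx for all v ∈ V.
Substituting f(x) = 2*x^2, the right-hand side is ∫_0^1/2 (2*x^2) v dx.


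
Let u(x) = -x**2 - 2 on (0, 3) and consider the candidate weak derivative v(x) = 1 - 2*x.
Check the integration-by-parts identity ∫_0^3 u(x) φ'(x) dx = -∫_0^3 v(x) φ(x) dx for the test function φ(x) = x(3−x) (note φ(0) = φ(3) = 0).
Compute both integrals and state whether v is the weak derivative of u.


LHS = 27/2, RHS = 9. No, v is not the weak derivative of u.

u(x) = -x**2 - 2, classical derivative u'(x) = -2*x.
φ(x) = x(3−x), so φ'(x) = 3 - 2*x.
Note φ(0) = φ(3) = 0, so the boundary term u·φ vanishes.
LHS = ∫_0^3 u(x) φ'(x) dx = ∫_0^3 (2*x^3 - 3*x^2 + 4*x - 6) dx. Term by term:
  ∫_0^3 2*x^3 dx = 81/2;  ∫_0^3 -3*x^2 dx = -27;  ∫_0^3 4*x dx = 18;
  ∫_0^3 -6 dx = -18.
Sum: 81/2 − 27 + 18 − 18 = 27/2.
So LHS = 27/2.
∫_0^3 v(x) φ(x) dx = ∫_0^3 (2*x^3 - 7*x^2 + 3*x) dx. Term by term:
  ∫_0^3 2*x^3 dx = 81/2;  ∫_0^3 -7*x^2 dx = -63;  ∫_0^3 3*x dx = 27/2.
Sum: 81/2 − 63 + 27/2 = -9.
So RHS = -∫_0^3 v(x) φ(x) dx = 9.
LHS − RHS = 9/2 ≠ 0, so the identity fails.
(For a valid weak derivative the identity must hold for EVERY test function, in particular this one. The failure shows v is NOT the weak derivative of u.)
Correct weak derivative would be u'(x) = -2*x.


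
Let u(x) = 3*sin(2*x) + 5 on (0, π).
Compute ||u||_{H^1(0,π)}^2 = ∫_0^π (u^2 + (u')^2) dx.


||u||_{H^1(0,π)}^2 = 95*π/2

u'(x) = 6*cos(2*x).
Expand u² and (u')² and integrate term by term on (0, π), using: for integers n ≥ 1, ∫_0^π sin²(nx) dx = ∫_0^π cos²(nx) dx = π/2; for n ≠ n', ∫_0^π sin(nx)sin(n'x) dx = ∫_0^π cos(nx)cos(n'x) dx = 0; and by product-to-sum, ∫_0^π sin(nx)cos(n'x) dx = ½∫_0^π [sin((n+n')x) + sin((n−n')x)] dx, which is 0 when n+n' is even and 2n/(n²−n'²) when n+n' is odd (it need not vanish on (0, π)). For the constant mode: ∫_0^π 1 dx = π, ∫_0^π cos(nx) dx = 0, ∫_0^π sin(nx) dx = (1−(−1)^n)/n.
  u² squared terms: (5)²·∫1 dx = 25·π = 25*π;  (3)²·∫sin(2x)² dx = 9·π/2 = 9*π/2.
  u² cross terms: 2·(5)·(3)·∫1·sin(2x) dx = 30·(0) = 0.
  So ∫_0^π u² dx = 25*π + 9*π/2 + 0 = 59*π/2.
  (u')² squared terms: (6)²·∫cos(2x)² dx = 36·π/2 = 18*π.
  So ∫_0^π (u')² dx = 18*π.
||u||_{H^1}^2 = (59*π/2) + (18*π) = 95*π/2.


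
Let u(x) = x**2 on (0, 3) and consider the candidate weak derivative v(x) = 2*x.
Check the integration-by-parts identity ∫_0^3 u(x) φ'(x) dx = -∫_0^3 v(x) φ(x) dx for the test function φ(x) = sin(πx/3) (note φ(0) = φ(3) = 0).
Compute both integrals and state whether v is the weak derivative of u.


LHS = -18/π, RHS = -18/π. Yes, v = u' weakly.

u(x) = x**2, classical derivative u'(x) = 2*x.
φ(x) = sin(πx/3), so φ'(x) = π*cos(π*x/3)/3.
Note φ(0) = φ(3) = 0, so the boundary term u·φ vanishes.
LHS = ∫_0^3 u(x) φ'(x) dx = ∫_0^3 (π*x^2*cos(π*x/3)/3) dx. Term by term:
  ∫_0^3 π*x^2*cos(π*x/3)/3 dx = -18/π.
So LHS = -18/π.
∫_0^3 v(x) φ(x) dx = ∫_0^3 (2*x*sin(π*x/3)) dx. Term by term:
  ∫_0^3 2*x*sin(π*x/3) dx = 18/π.
So RHS = -∫_0^3 v(x) φ(x) dx = -18/π.
LHS = RHS, so the identity holds for this test φ.
Moreover u is smooth here and v(x) = u'(x) = 2*x pointwise, so the identity holds for every test function. Hence v is the weak derivative of u.


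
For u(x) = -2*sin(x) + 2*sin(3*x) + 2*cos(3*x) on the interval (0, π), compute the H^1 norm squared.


||u||_{H^1(0,π)}^2 = 44*π

u'(x) = -6*sin(3*x) - 2*cos(x) + 6*cos(3*x).
Expand u² and (u')² and integrate term by term on (0, π), using: for integers n ≥ 1, ∫_0^π sin²(nx) dx = ∫_0^π cos²(nx) dx = π/2; for n ≠ n', ∫_0^π sin(nx)sin(n'x) dx = ∫_0^π cos(nx)cos(n'x) dx = 0; and by product-to-sum, ∫_0^π sin(nx)cos(n'x) dx = ½∫_0^π [sin((n+n')x) + sin((n−n')x)] dx, which is 0 when n+n' is even and 2n/(n²−n'²) when n+n' is odd (it need not vanish on (0, π)).
  u² squared terms: (-2)²·∫sin(x)² dx = 4·π/2 = 2*π;  (2)²·∫cos(3x)² dx = 4·π/2 = 2*π;  (2)²·∫sin(3x)² dx = 4·π/2 = 2*π.
  u² cross terms: 2·(-2)·(2)·∫sin(x)·cos(3x) dx = -8·(0) = 0;  2·(-2)·(2)·∫sin(x)·sin(3x) dx = -8·(0) = 0;  2·(2)·(2)·∫cos(3x)·sin(3x) dx = 8·(0) = 0.
  So ∫_0^π u² dx = 2*π + 2*π + 2*π + 0 + 0 + 0 = 6*π.
  (u')² squared terms: (-6)²·∫sin(3x)² dx = 36·π/2 = 18*π;  (-2)²·∫cos(x)² dx = 4·π/2 = 2*π;  (6)²·∫cos(3x)² dx = 36·π/2 = 18*π.
  (u')² cross terms: 2·(-6)·(-2)·∫sin(3x)·cos(x) dx = 24·(0) = 0;  2·(-6)·(6)·∫sin(3x)·cos(3x) dx = -72·(0) = 0;  2·(-2)·(6)·∫cos(x)·cos(3x) dx = -24·(0) = 0.
  So ∫_0^π (u')² dx = 18*π + 2*π + 18*π + 0 + 0 + 0 = 38*π.
||u||_{H^1}^2 = (6*π) + (38*π) = 44*π.


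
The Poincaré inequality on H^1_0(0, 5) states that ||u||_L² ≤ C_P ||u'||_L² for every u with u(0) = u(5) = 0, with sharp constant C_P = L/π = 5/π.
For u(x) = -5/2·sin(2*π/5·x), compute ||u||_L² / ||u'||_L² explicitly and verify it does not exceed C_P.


||u||_L² / ||u'||_L² = 5/(2*π) < C_P = 5/π.

u(x) = -5/2·sin(2*π/5·x), so u'(x) = -π*cos(2*π*x/5).
Writing u(x) = A·sin(kπx/L) with A = -5/2 and k = 2, use ∫_0^L sin²(kπx/L) dx = L/2 and ∫_0^L cos²(kπx/L) dx = L/2.
u² = 25/4·sin²(2*π/5·x) and (u')² = π^2·cos²(2*π/5·x), and each of sin², cos² integrates to L/2 = 5/2 over (0, 5).
∫_0^5 u² dx = 125/8, so ||u||_L² = 5*sqrt(10)/4.
∫_0^5 (u')² dx = 5*π^2/2, so ||u'||_L² = sqrt(10)*π/2.
Ratio ||u||_L² / ||u'||_L² = 5/(2*π).
Sharp Poincaré constant on H^1_0(0, 5) is C_P = L/π = 5/π, achieved by sin(π/5·x).
This is the k = 2 harmonic; the ratio L/(kπ) is strictly less than C_P = L/π, consistent with the sharp inequality ||u||_L² ≤ C_P ||u'||_L².


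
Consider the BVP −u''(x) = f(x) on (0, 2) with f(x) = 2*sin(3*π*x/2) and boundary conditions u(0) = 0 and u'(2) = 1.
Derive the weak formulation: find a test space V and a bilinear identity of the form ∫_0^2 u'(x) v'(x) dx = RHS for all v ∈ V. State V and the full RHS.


V = {v ∈ H^1(0, 2) : v(0) = 0} (test functions vanish at x = 0 where u is specified); weak form: ∫_0^2 u'v' dx = ∫_0^2 (2*sin(3*π*x/2)) v dx + v(2) for all v ∈ V.

Multiply both sides by a test function v and integrate from 0 to 2:
  ∫_0^2 −u''(x) v(x) dx = ∫_0^2 f(x) v(x) dx.
Integrate the LHS by parts once:
  ∫_0^2 −u'' v dx = −[u'(x) v(x)]_0^2 + ∫_0^2 u'(x) v'(x) dx.
Thus ∫_0^2 u'(x) v'(x) dx = ∫_0^2 f(x) v(x) dx + [u'(x) v(x)]_0^2.
Choose V so that boundary terms are either known or forced to vanish.
Mixed BC: u(0) = 0 (Dirichlet) and u'(2) = 1 (Neumann). Define V = {v ∈ H^1(0, 2) : v(0) = 0}. Then [u' v]_0^2 = u'(2)·v(2) − u'(0)·0 = v(2).
Weak formulation: find u (satisfying any essential BC) such that ∫_0^2 u'(x) v'(x) dx = ∫_0^2 f v dx + v(2) for all v ∈ V (Dirichlet at 0 absorbed into V; Neumann datum at x = 2 contributes the boundary term).
Substituting f(x) = 2*sin(3*π*x/2), the right-hand side is ∫_0^2 (2*sin(3*π*x/2)) v dx + v(2).


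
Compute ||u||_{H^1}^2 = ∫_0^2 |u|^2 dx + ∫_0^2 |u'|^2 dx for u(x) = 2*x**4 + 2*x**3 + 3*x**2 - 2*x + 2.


||u||_{H^1}^2 = 1287136/315

The H^1 norm (squared) on an interval (0, L) is
  ||u||_{H^1}^2 = ∫_0^L u(x)^2 dx + ∫_0^L u'(x)^2 dx.
Compute u'(x) = 8*x**3 + 6*x**2 + 6*x - 2.
Then u(x)^2 = 4*x**8 + 8*x**7 + 16*x**6 + 4*x**5 + 9*x**4 - 4*x**3 + 16*x**2 - 8*x + 4 and u'(x)^2 = 64*x**6 + 96*x**5 + 132*x**4 + 40*x**3 + 12*x**2 - 24*x + 4.
Integrate each monomial from 0 to 2 using ∫_0^2 c·x^n dx = c·2^(n+1)/(n+1):
  ∫_0^2 u(x)^2 dx = ∫_0^2 (4*x^8 + 8*x^7 + 16*x^6 + 4*x^5 + 9*x^4 - 4*x^3 + 16*x^2 - 8*x + 4) dx. Term by term:
    ∫_0^2 4*x^8 dx = 2048/9;  ∫_0^2 8*x^7 dx = 256;  ∫_0^2 16*x^6 dx = 2048/7;
    ∫_0^2 4*x^5 dx = 128/3;  ∫_0^2 9*x^4 dx = 288/5;  ∫_0^2 -4*x^3 dx = -16;
    ∫_0^2 16*x^2 dx = 128/3;  ∫_0^2 -8*x dx = -16;  ∫_0^2 4 dx = 8.
  Sum: 2048/9 + 256 + 2048/7 + 128/3 + 288/5 − 16 + 128/3 − 16 + 8 = 281944/315.
  ∫_0^2 u'(x)^2 dx = ∫_0^2 (64*x^6 + 96*x^5 + 132*x^4 + 40*x^3 + 12*x^2 - 24*x + 4) dx. Term by term:
    ∫_0^2 64*x^6 dx = 8192/7;  ∫_0^2 96*x^5 dx = 1024;  ∫_0^2 132*x^4 dx = 4224/5;
    ∫_0^2 40*x^3 dx = 160;  ∫_0^2 12*x^2 dx = 32;  ∫_0^2 -24*x dx = -48;
    ∫_0^2 4 dx = 8.
  Sum: 8192/7 + 1024 + 4224/5 + 160 + 32 − 48 + 8 = 111688/35.
Adding: ||u||_{H^1}^2 = 281944/315 + 111688/35 = 1287136/315.


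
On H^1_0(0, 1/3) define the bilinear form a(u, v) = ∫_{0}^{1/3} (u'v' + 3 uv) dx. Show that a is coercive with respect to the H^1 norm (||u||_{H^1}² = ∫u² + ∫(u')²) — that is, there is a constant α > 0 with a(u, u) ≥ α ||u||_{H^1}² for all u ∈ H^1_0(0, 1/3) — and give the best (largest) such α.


α = 1

Coercivity of a(·,·) on H^1_0(0, 1/3) means a(u, u) ≥ α ||u||_{H^1}² for every u ∈ H^1_0.
The interval has length L = 1/3, and Poincaré/coercivity depend only on L. Here a(u, u) = ∫(u')² + (3)·∫u².
Here c = 3 ≥ 1, so a(u,u) = ∫(u')² + c∫u² ≥ ∫(u')² + ∫u² = ||u||_{H^1}², i.e. α = 1 works. No larger α is possible: a(u,u) ≥ α||u||_{H^1}² means (1−α)∫(u')² ≥ (α−c)∫u², and for the modes u_n = sin(nπ(x−x₀)/L) (x₀ the left endpoint) one has ∫u_n²/∫(u_n')² = (L/(nπ))² → 0, so a(u_n,u_n)/||u_n||_{H^1}² → 1. Hence the optimal constant is α = 1.
Therefore α = 1.


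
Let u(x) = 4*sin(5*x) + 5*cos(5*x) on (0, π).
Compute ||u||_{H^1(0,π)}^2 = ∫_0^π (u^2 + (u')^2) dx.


||u||_{H^1(0,π)}^2 = 533*π

u'(x) = -25*sin(5*x) + 20*cos(5*x).
Expand u² and (u')² and integrate term by term on (0, π), using: for integers n ≥ 1, ∫_0^π sin²(nx) dx = ∫_0^π cos²(nx) dx = π/2; for n ≠ n', ∫_0^π sin(nx)sin(n'x) dx = ∫_0^π cos(nx)cos(n'x) dx = 0; and by product-to-sum, ∫_0^π sin(nx)cos(n'x) dx = ½∫_0^π [sin((n+n')x) + sin((n−n')x)] dx, which is 0 when n+n' is even and 2n/(n²−n'²) when n+n' is odd (it need not vanish on (0, π)).
  u² squared terms: (4)²·∫sin(5x)² dx = 16·π/2 = 8*π;  (5)²·∫cos(5x)² dx = 25·π/2 = 25*π/2.
  u² cross terms: 2·(4)·(5)·∫sin(5x)·cos(5x) dx = 40·(0) = 0.
  So ∫_0^π u² dx = 8*π + 25*π/2 + 0 = 41*π/2.
  (u')² squared terms: (-25)²·∫sin(5x)² dx = 625·π/2 = 625*π/2;  (20)²·∫cos(5x)² dx = 400·π/2 = 200*π.
  (u')² cross terms: 2·(-25)·(20)·∫sin(5x)·cos(5x) dx = -1000·(0) = 0.
  So ∫_0^π (u')² dx = 625*π/2 + 200*π + 0 = 1025*π/2.
||u||_{H^1}^2 = (41*π/2) + (1025*π/2) = 533*π.


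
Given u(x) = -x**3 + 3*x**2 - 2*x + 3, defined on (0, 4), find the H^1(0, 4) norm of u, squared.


||u||_{H^1}^2 = 57908/105

The H^1 norm (squared) on an interval (0, L) is
  ||u||_{H^1}^2 = ∫_0^L u(x)^2 dx + ∫_0^L u'(x)^2 dx.
Compute u'(x) = -3*x**2 + 6*x - 2.
Then u(x)^2 = x**6 - 6*x**5 + 13*x**4 - 18*x**3 + 22*x**2 - 12*x + 9 and u'(x)^2 = 9*x**4 - 36*x**3 + 48*x**2 - 24*x + 4.
Integrate each monomial from 0 to 4 using ∫_0^4 c·x^n dx = c·4^(n+1)/(n+1):
  ∫_0^4 u(x)^2 dx = ∫_0^4 (x^6 - 6*x^5 + 13*x^4 - 18*x^3 + 22*x^2 - 12*x + 9) dx. Term by term:
    ∫_0^4 x^6 dx = 16384/7;  ∫_0^4 -6*x^5 dx = -4096;  ∫_0^4 13*x^4 dx = 13312/5;
    ∫_0^4 -18*x^3 dx = -1152;  ∫_0^4 22*x^2 dx = 1408/3;  ∫_0^4 -12*x dx = -96;
    ∫_0^4 9 dx = 36.
  Sum: 16384/7 − 4096 + 13312/5 − 1152 + 1408/3 − 96 + 36 = 17252/105.
  ∫_0^4 u'(x)^2 dx = ∫_0^4 (9*x^4 - 36*x^3 + 48*x^2 - 24*x + 4) dx. Term by term:
    ∫_0^4 9*x^4 dx = 9216/5;  ∫_0^4 -36*x^3 dx = -2304;  ∫_0^4 48*x^2 dx = 1024;
    ∫_0^4 -24*x dx = -192;  ∫_0^4 4 dx = 16.
  Sum: 9216/5 − 2304 + 1024 − 192 + 16 = 1936/5.
Adding: ||u||_{H^1}^2 = 17252/105 + 1936/5 = 57908/105.


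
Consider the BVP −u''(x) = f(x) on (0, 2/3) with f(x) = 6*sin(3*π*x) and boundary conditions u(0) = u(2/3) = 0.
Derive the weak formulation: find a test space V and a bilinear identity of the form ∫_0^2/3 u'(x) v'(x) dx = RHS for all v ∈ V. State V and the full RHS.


V = H^1_0(0, 2/3) (so v(0) = v(2/3) = 0); weak form: ∫_0^2/3 u'v' dx = ∫_0^2/3 (6*sin(3*π*x)) v dx for all v ∈ V.

Multiply both sides by a test function v and integrate from 0 to 2/3:
  ∫_0^2/3 −u''(x) v(x) dx = ∫_0^2/3 f(x) v(x) dx.
Integrate the LHS by parts once:
  ∫_0^2/3 −u'' v dx = −[u'(x) v(x)]_0^2/3 + ∫_0^2/3 u'(x) v'(x) dx.
Thus ∫_0^2/3 u'(x) v'(x) dx = ∫_0^2/3 f(x) v(x) dx + [u'(x) v(x)]_0^2/3.
Choose V so that boundary terms are either known or forced to vanish.
u is Dirichlet: u(0) = u(2/3) = 0. Let V = H^1_0(0, 2/3); then v(0) = v(2/3) = 0, and [u' v]_0^2/3 = 0.
Weak formulation: find u (satisfying any essential BC) such that ∫_0^2/3 u'(x) v'(x) dx = ∫_0^2/3 f v dx for all v ∈ V.
Substituting f(x) = 6*sin(3*π*x), the right-hand side is ∫_0^2/3 (6*sin(3*π*x)) v dx.


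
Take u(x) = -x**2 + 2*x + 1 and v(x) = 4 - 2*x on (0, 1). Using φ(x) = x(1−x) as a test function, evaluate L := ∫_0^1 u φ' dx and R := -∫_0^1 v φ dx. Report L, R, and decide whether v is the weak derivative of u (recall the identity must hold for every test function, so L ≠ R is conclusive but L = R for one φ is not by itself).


LHS = -1/6, RHS = -1/2. No, v is not the weak derivative of u.

u(x) = -x**2 + 2*x + 1, classical derivative u'(x) = 2 - 2*x.
φ(x) = x(1−x), so φ'(x) = 1 - 2*x.
Note φ(0) = φ(1) = 0, so the boundary term u·φ vanishes.
LHS = ∫_0^1 u(x) φ'(x) dx = ∫_0^1 (2*x^3 - 5*x^2 + 1) dx. Term by term:
  ∫_0^1 2*x^3 dx = 1/2;  ∫_0^1 -5*x^2 dx = -5/3;  ∫_0^1 1 dx = 1.
Sum: 1/2 − 5/3 + 1 = -1/6.
So LHS = -1/6.
∫_0^1 v(x) φ(x) dx = ∫_0^1 (2*x^3 - 6*x^2 + 4*x) dx. Term by term:
  ∫_0^1 2*x^3 dx = 1/2;  ∫_0^1 -6*x^2 dx = -2;  ∫_0^1 4*x dx = 2.
Sum: 1/2 − 2 + 2 = 1/2.
So RHS = -∫_0^1 v(x) φ(x) dx = -1/2.
LHS − RHS = 1/3 ≠ 0, so the identity fails.
(For a valid weak derivative the identity must hold for EVERY test function, in particular this one. The failure shows v is NOT the weak derivative of u.)
Correct weak derivative would be u'(x) = 2 - 2*x.


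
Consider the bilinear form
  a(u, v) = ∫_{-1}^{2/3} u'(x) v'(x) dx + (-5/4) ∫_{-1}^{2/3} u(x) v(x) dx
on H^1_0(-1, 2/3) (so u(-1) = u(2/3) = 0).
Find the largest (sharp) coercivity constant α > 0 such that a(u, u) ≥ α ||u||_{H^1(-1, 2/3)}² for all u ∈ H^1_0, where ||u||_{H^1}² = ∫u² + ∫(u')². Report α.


α = (-125 + 36*π^2)/(4*(25 + 9*π^2))

Coercivity of a(·,·) on H^1_0(-1, 2/3) means a(u, u) ≥ α ||u||_{H^1}² for every u ∈ H^1_0.
The interval has length L = 5/3, and Poincaré/coercivity depend only on L. Here a(u, u) = ∫(u')² + (-5/4)·∫u².
Here c = -5/4 < 0 with |c| < (π/L)² = 9*π^2/25, so coercivity still holds. The condition a(u,u) ≥ α||u||_{H^1}² reads (1−α)∫(u')² ≥ (α−c)∫u². Any admissible α is ≤ 1 (rapidly oscillating u have ∫u²/∫(u')² → 0), and α = 1 would force 0 ≥ (1−c)∫u², impossible since c < 1; so 1−α > 0. By the sharp Poincaré inequality on H^1_0 of an interval of length L, ∫(u')² ≥ (π/L)²∫u² with equality for the first sine mode sin(π(x−x₀)/L) (x₀ the left endpoint), so the inequality holds for all u iff (1−α)(π/L)² ≥ α − c, i.e. α ≤ ((π/L)² + c)/((π/L)² + 1) = (1 + c(L/π)²)/(1 + (L/π)²). (Direct route, valid since c ≤ 0: Poincaré gives c∫u² ≥ c(L/π)²∫(u')², so a(u,u) ≥ (1 + c(L/π)²)∫(u')², while ||u||_{H^1}² ≤ (1 + (L/π)²)∫(u')²; dividing yields the same α.) With (π/L)² = 9*π^2/25 and c = -5/4, the largest admissible constant is α = ((π/L)² + c)/((π/L)² + 1).
Simplifying, α = (-125 + 36*π^2)/(4*(25 + 9*π^2)).


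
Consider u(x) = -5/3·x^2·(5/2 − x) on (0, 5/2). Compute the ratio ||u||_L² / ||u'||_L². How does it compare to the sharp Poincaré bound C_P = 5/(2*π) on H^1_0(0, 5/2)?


||u||_L² / ||u'||_L² = 5*sqrt(14)/28 < C_P = 5/(2*π).

u(x) = -5/3·x^2·(5/2 − x), so u'(x) = 5*x*(3*x - 5)/3.
u(x) = -5/3·x^2·(5/2 − x) vanishes at x = 0 and x = 5/2, so u ∈ H^1_0(0, 5/2). Differentiate via the product rule and integrate the resulting polynomials term by term.
  ∫_0^5/2 u² dx = ∫_0^5/2 (25*x^6/9 - 125*x^5/9 + 625*x^4/36) dx. Term by term:
    ∫_0^5/2 25*x^6/9 dx = 1953125/8064;  ∫_0^5/2 -125*x^5/9 dx = -1953125/3456;  ∫_0^5/2 625*x^4/36 dx = 390625/1152.
  Sum: 1953125/8064 − 1953125/3456 + 390625/1152 = 390625/24192.
  ∫_0^5/2 (u')² dx = ∫_0^5/2 (25*x^4 - 250*x^3/3 + 625*x^2/9) dx. Term by term:
    ∫_0^5/2 25*x^4 dx = 15625/32;  ∫_0^5/2 -250*x^3/3 dx = -78125/96;  ∫_0^5/2 625*x^2/9 dx = 78125/216.
  Sum: 15625/32 − 78125/96 + 78125/216 = 15625/432.
∫_0^5/2 u² dx = 390625/24192, so ||u||_L² = 625*sqrt(42)/1008.
∫_0^5/2 (u')² dx = 15625/432, so ||u'||_L² = 125*sqrt(3)/36.
Ratio ||u||_L² / ||u'||_L² = 5*sqrt(14)/28.
Sharp Poincaré constant on H^1_0(0, 5/2) is C_P = L/π = 5/(2*π), achieved by sin(2*π/5·x).
A polynomial bump cannot attain the sharp Poincaré constant (only the first sine eigenfunction does), so the ratio is strictly less than C_P, consistent with ||u||_L² ≤ C_P ||u'||_L².


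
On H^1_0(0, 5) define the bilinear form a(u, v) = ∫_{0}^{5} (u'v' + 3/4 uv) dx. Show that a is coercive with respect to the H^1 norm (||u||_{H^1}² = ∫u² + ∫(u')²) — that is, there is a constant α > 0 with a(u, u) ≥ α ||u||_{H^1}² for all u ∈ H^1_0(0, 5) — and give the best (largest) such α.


α = (π^2 + 75/4)/(π^2 + 25)

Coercivity of a(·,·) on H^1_0(0, 5) means a(u, u) ≥ α ||u||_{H^1}² for every u ∈ H^1_0.
The interval has length L = 5, and Poincaré/coercivity depend only on L. Here a(u, u) = ∫(u')² + (3/4)·∫u².
Here 0 < c = 3/4 < 1. The condition a(u,u) ≥ α||u||_{H^1}² reads (1−α)∫(u')² ≥ (α−c)∫u². Any admissible α is ≤ 1 (rapidly oscillating u have ∫u²/∫(u')² → 0), and α = 1 would force 0 ≥ (1−c)∫u², impossible since c < 1; so 1−α > 0. By the sharp Poincaré inequality on H^1_0 of an interval of length L, ∫(u')² ≥ (π/L)²∫u² with equality for the first sine mode sin(π(x−x₀)/L) (x₀ the left endpoint), so the inequality holds for all u iff (1−α)(π/L)² ≥ α − c, i.e. α ≤ ((π/L)² + c)/((π/L)² + 1) = (1 + c(L/π)²)/(1 + (L/π)²). With (π/L)² = π^2/25 and c = 3/4, the largest admissible constant is α = ((π/L)² + c)/((π/L)² + 1).
Simplifying, α = (π^2 + 75/4)/(π^2 + 25).


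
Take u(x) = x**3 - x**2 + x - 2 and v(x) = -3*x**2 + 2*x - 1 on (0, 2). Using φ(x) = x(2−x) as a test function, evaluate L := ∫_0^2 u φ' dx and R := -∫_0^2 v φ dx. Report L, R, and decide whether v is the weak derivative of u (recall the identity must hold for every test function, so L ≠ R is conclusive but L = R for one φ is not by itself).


LHS = -52/15, RHS = 52/15. No, v is not the weak derivative of u.

u(x) = x**3 - x**2 + x - 2, classical derivative u'(x) = 3*x**2 - 2*x + 1.
φ(x) = x(2−x), so φ'(x) = 2 - 2*x.
Note φ(0) = φ(2) = 0, so the boundary term u·φ vanishes.
LHS = ∫_0^2 u(x) φ'(x) dx = ∫_0^2 (-2*x^4 + 4*x^3 - 4*x^2 + 6*x - 4) dx. Term by term:
  ∫_0^2 -2*x^4 dx = -64/5;  ∫_0^2 4*x^3 dx = 16;  ∫_0^2 -4*x^2 dx = -32/3;
  ∫_0^2 6*x dx = 12;  ∫_0^2 -4 dx = -8.
Sum: -64/5 + 16 − 32/3 + 12 − 8 = -52/15.
So LHS = -52/15.
∫_0^2 v(x) φ(x) dx = ∫_0^2 (3*x^4 - 8*x^3 + 5*x^2 - 2*x) dx. Term by term:
  ∫_0^2 3*x^4 dx = 96/5;  ∫_0^2 -8*x^3 dx = -32;  ∫_0^2 5*x^2 dx = 40/3;
  ∫_0^2 -2*x dx = -4.
Sum: 96/5 − 32 + 40/3 − 4 = -52/15.
So RHS = -∫_0^2 v(x) φ(x) dx = 52/15.
LHS − RHS = -104/15 ≠ 0, so the identity fails.
(For a valid weak derivative the identity must hold for EVERY test function, in particular this one. The failure shows v is NOT the weak derivative of u.)
Correct weak derivative would be u'(x) = 3*x**2 - 2*x + 1.


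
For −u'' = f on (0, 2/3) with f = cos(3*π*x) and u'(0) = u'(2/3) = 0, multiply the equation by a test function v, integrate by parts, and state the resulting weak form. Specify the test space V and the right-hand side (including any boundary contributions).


V = H^1(0, 2/3) (no boundary constraint on v; u is determined up to an additive constant); weak form: ∫_0^2/3 u'v' dx = ∫_0^2/3 (cos(3*π*x)) v dx for all v ∈ V.

Multiply both sides by a test function v and integrate from 0 to 2/3:
  ∫_0^2/3 −u''(x) v(x) dx = ∫_0^2/3 f(x) v(x) dx.
Integrate the LHS by parts once:
  ∫_0^2/3 −u'' v dx = −[u'(x) v(x)]_0^2/3 + ∫_0^2/3 u'(x) v'(x) dx.
Thus ∫_0^2/3 u'(x) v'(x) dx = ∫_0^2/3 f(x) v(x) dx + [u'(x) v(x)]_0^2/3.
Choose V so that boundary terms are either known or forced to vanish.
u has homogeneous Neumann: u'(0) = u'(2/3) = 0. So [u' v]_0^2/3 = 0·v(2/3) − 0·v(0) = 0 for any v; take V = H^1(0, 2/3).
Weak formulation: find u (satisfying any essential BC) such that ∫_0^2/3 u'(x) v'(x) dx = ∫_0^2/3 f v dx for all v ∈ V (homogeneous Neumann, so boundary terms vanish).
Substituting f(x) = cos(3*π*x), the right-hand side is ∫_0^2/3 (cos(3*π*x)) v dx.
Compatibility check (pure Neumann): taking v ≡ 1 ∈ V gives 0 = ∫_0^2/3 f dx + (0) − (0), i.e. ∫_0^2/3 f dx must equal u'(0) − u'(2/3) = 0. Indeed ∫_0^2/3 (cos(3*π*x)) dx = 0, so the data are compatible. The solution is then unique only up to an additive constant (fix it e.g. by requiring ∫_0^2/3 u dx = 0).


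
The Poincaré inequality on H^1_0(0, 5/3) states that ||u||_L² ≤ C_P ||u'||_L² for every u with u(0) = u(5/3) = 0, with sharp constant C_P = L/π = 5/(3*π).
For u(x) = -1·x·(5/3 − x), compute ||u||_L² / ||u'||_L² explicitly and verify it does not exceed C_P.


||u||_L² / ||u'||_L² = sqrt(10)/6 < C_P = 5/(3*π).

u(x) = -1·x·(5/3 − x), so u'(x) = 2*x - 5/3.
u(x) = -1·x·(5/3 − x) vanishes at x = 0 and x = 5/3, so u ∈ H^1_0(0, 5/3). Differentiate via the product rule and integrate the resulting polynomials term by term.
  ∫_0^5/3 u² dx = ∫_0^5/3 (x^4 - 10*x^3/3 + 25*x^2/9) dx. Term by term:
    ∫_0^5/3 x^4 dx = 625/243;  ∫_0^5/3 -10*x^3/3 dx = -3125/486;  ∫_0^5/3 25*x^2/9 dx = 3125/729.
  Sum: 625/243 − 3125/486 + 3125/729 = 625/1458.
  ∫_0^5/3 (u')² dx = ∫_0^5/3 (4*x^2 - 20*x/3 + 25/9) dx. Term by term:
    ∫_0^5/3 4*x^2 dx = 500/81;  ∫_0^5/3 -20*x/3 dx = -250/27;  ∫_0^5/3 25/9 dx = 125/27.
  Sum: 500/81 − 250/27 + 125/27 = 125/81.
∫_0^5/3 u² dx = 625/1458, so ||u||_L² = 25*sqrt(2)/54.
∫_0^5/3 (u')² dx = 125/81, so ||u'||_L² = 5*sqrt(5)/9.
Ratio ||u||_L² / ||u'||_L² = sqrt(10)/6.
Sharp Poincaré constant on H^1_0(0, 5/3) is C_P = L/π = 5/(3*π), achieved by sin(3*π/5·x).
A polynomial bump cannot attain the sharp Poincaré constant (only the first sine eigenfunction does), so the ratio is strictly less than C_P, consistent with ||u||_L² ≤ C_P ||u'||_L².


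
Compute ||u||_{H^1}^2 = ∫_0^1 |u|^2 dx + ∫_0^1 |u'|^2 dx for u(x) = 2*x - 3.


||u||_{H^1}^2 = 25/3

The H^1 norm (squared) on an interval (0, L) is
  ||u||_{H^1}^2 = ∫_0^L u(x)^2 dx + ∫_0^L u'(x)^2 dx.
Compute u'(x) = 2.
Then u(x)^2 = 4*x**2 - 12*x + 9 and u'(x)^2 = 4.
Integrate each monomial from 0 to 1 using ∫_0^1 c·x^n dx = c·1^(n+1)/(n+1):
  ∫_0^1 u(x)^2 dx = ∫_0^1 (4*x^2 - 12*x + 9) dx. Term by term:
    ∫_0^1 4*x^2 dx = 4/3;  ∫_0^1 -12*x dx = -6;  ∫_0^1 9 dx = 9.
  Sum: 4/3 − 6 + 9 = 13/3.
  ∫_0^1 u'(x)^2 dx = ∫_0^1 (4) dx. Term by term:
    ∫_0^1 4 dx = 4.
Adding: ||u||_{H^1}^2 = 13/3 + 4 = 25/3.


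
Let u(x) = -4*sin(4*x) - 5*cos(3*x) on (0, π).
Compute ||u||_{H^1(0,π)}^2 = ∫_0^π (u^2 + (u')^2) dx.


||u||_{H^1(0,π)}^2 = 3200/7 + 261*π

u'(x) = 15*sin(3*x) - 16*cos(4*x).
Expand u² and (u')² and integrate term by term on (0, π), using: for integers n ≥ 1, ∫_0^π sin²(nx) dx = ∫_0^π cos²(nx) dx = π/2; for n ≠ n', ∫_0^π sin(nx)sin(n'x) dx = ∫_0^π cos(nx)cos(n'x) dx = 0; and by product-to-sum, ∫_0^π sin(nx)cos(n'x) dx = ½∫_0^π [sin((n+n')x) + sin((n−n')x)] dx, which is 0 when n+n' is even and 2n/(n²−n'²) when n+n' is odd (it need not vanish on (0, π)).
  u² squared terms: (-5)²·∫cos(3x)² dx = 25·π/2 = 25*π/2;  (-4)²·∫sin(4x)² dx = 16·π/2 = 8*π.
  u² cross terms: 2·(-5)·(-4)·∫cos(3x)·sin(4x) dx = 40·(8/7) = 320/7.
  So ∫_0^π u² dx = 25*π/2 + 8*π + 320/7 = 320/7 + 41*π/2.
  (u')² squared terms: (-16)²·∫cos(4x)² dx = 256·π/2 = 128*π;  (15)²·∫sin(3x)² dx = 225·π/2 = 225*π/2.
  (u')² cross terms: 2·(-16)·(15)·∫cos(4x)·sin(3x) dx = -480·(-6/7) = 2880/7.
  So ∫_0^π (u')² dx = 128*π + 225*π/2 + 2880/7 = 2880/7 + 481*π/2.
||u||_{H^1}^2 = (320/7 + 41*π/2) + (2880/7 + 481*π/2) = 3200/7 + 261*π.


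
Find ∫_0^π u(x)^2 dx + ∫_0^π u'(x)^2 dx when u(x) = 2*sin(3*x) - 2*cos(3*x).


||u||_{H^1(0,π)}^2 = 40*π

u'(x) = 6*sin(3*x) + 6*cos(3*x).
Expand u² and (u')² and integrate term by term on (0, π), using: for integers n ≥ 1, ∫_0^π sin²(nx) dx = ∫_0^π cos²(nx) dx = π/2; for n ≠ n', ∫_0^π sin(nx)sin(n'x) dx = ∫_0^π cos(nx)cos(n'x) dx = 0; and by product-to-sum, ∫_0^π sin(nx)cos(n'x) dx = ½∫_0^π [sin((n+n')x) + sin((n−n')x)] dx, which is 0 when n+n' is even and 2n/(n²−n'²) when n+n' is odd (it need not vanish on (0, π)).
  u² squared terms: (-2)²·∫cos(3x)² dx = 4·π/2 = 2*π;  (2)²·∫sin(3x)² dx = 4·π/2 = 2*π.
  u² cross terms: 2·(-2)·(2)·∫cos(3x)·sin(3x) dx = -8·(0) = 0.
  So ∫_0^π u² dx = 2*π + 2*π + 0 = 4*π.
  (u')² squared terms: (6)²·∫cos(3x)² dx = 36·π/2 = 18*π;  (6)²·∫sin(3x)² dx = 36·π/2 = 18*π.
  (u')² cross terms: 2·(6)·(6)·∫cos(3x)·sin(3x) dx = 72·(0) = 0.
  So ∫_0^π (u')² dx = 18*π + 18*π + 0 = 36*π.
||u||_{H^1}^2 = (4*π) + (36*π) = 40*π.


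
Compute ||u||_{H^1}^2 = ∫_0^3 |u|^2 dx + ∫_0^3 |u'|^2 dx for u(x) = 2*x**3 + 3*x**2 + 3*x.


||u||_{H^1}^2 = 575289/70

The H^1 norm (squared) on an interval (0, L) is
  ||u||_{H^1}^2 = ∫_0^L u(x)^2 dx + ∫_0^L u'(x)^2 dx.
Compute u'(x) = 6*x**2 + 6*x + 3.
Then u(x)^2 = 4*x**6 + 12*x**5 + 21*x**4 + 18*x**3 + 9*x**2 and u'(x)^2 = 36*x**4 + 72*x**3 + 72*x**2 + 36*x + 9.
Integrate each monomial from 0 to 3 using ∫_0^3 c·x^n dx = c·3^(n+1)/(n+1):
  ∫_0^3 u(x)^2 dx = ∫_0^3 (4*x^6 + 12*x^5 + 21*x^4 + 18*x^3 + 9*x^2) dx. Term by term:
    ∫_0^3 4*x^6 dx = 8748/7;  ∫_0^3 12*x^5 dx = 1458;  ∫_0^3 21*x^4 dx = 5103/5;
    ∫_0^3 18*x^3 dx = 729/2;  ∫_0^3 9*x^2 dx = 81.
  Sum: 8748/7 + 1458 + 5103/5 + 729/2 + 81 = 292167/70.
  ∫_0^3 u'(x)^2 dx = ∫_0^3 (36*x^4 + 72*x^3 + 72*x^2 + 36*x + 9) dx. Term by term:
    ∫_0^3 36*x^4 dx = 8748/5;  ∫_0^3 72*x^3 dx = 1458;  ∫_0^3 72*x^2 dx = 648;
    ∫_0^3 36*x dx = 162;  ∫_0^3 9 dx = 27.
  Sum: 8748/5 + 1458 + 648 + 162 + 27 = 20223/5.
Adding: ||u||_{H^1}^2 = 292167/70 + 20223/5 = 575289/70.


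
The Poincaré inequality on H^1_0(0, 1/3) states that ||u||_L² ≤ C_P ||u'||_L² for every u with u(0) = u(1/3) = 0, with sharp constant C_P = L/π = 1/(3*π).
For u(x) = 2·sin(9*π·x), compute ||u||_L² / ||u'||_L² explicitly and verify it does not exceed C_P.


||u||_L² / ||u'||_L² = 1/(9*π) < C_P = 1/(3*π).

u(x) = 2·sin(9*π·x), so u'(x) = 18*π*cos(9*π*x).
Writing u(x) = A·sin(kπx/L) with A = 2 and k = 3, use ∫_0^L sin²(kπx/L) dx = L/2 and ∫_0^L cos²(kπx/L) dx = L/2.
u² = 4·sin²(9*π·x) and (u')² = 324*π^2·cos²(9*π·x), and each of sin², cos² integrates to L/2 = 1/6 over (0, 1/3).
∫_0^1/3 u² dx = 2/3, so ||u||_L² = sqrt(6)/3.
∫_0^1/3 (u')² dx = 54*π^2, so ||u'||_L² = 3*sqrt(6)*π.
Ratio ||u||_L² / ||u'||_L² = 1/(9*π).
Sharp Poincaré constant on H^1_0(0, 1/3) is C_P = L/π = 1/(3*π), achieved by sin(3*π·x).
This is the k = 3 harmonic; the ratio L/(kπ) is strictly less than C_P = L/π, consistent with the sharp inequality ||u||_L² ≤ C_P ||u'||_L².
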